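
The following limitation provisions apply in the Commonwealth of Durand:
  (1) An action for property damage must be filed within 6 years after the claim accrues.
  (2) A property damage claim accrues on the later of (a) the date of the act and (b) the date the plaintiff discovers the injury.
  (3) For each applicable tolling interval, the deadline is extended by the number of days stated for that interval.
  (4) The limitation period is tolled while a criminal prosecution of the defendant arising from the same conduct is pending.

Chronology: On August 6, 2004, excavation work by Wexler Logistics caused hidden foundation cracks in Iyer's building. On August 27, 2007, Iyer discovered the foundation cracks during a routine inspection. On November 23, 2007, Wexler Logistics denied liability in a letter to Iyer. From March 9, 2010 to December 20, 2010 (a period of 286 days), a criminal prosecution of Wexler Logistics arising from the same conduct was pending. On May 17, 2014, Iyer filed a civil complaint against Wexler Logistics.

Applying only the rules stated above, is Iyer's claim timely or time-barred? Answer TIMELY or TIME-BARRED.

Because discovery on August 27, 2007 post-dates the August 6, 2004 act, accrual under the later-of rule falls on August 27, 2007.
6 years from August 27, 2007 is August 27, 2013.
The pending criminal prosecution from March 9, 2010 to December 20, 2010 tolled the period for 286 days, extending the deadline to June 9, 2014.
None of the other events listed affects the running of the period under the stated rules.
Iyer filed on May 17, 2014, before the June 9, 2014 deadline, so the action is timely.

TIMELY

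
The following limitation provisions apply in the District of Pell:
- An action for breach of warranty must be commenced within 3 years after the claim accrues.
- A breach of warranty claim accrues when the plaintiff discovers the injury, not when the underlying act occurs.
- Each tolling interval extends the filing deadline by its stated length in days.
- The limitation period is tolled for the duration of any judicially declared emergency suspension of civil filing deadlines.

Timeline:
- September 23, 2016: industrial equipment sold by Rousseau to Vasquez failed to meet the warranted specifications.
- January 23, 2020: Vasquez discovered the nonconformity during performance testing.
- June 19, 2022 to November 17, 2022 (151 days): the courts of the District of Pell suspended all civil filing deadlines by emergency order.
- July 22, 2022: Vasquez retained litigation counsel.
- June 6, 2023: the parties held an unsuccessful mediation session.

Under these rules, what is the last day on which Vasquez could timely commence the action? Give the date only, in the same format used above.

The claim did not accrue until Vasquez discovered the injury on January 23, 2020; the September 23, 2016 act date does not start the clock under the stated rule.
3 years from January 23, 2020 is January 23, 2023.
Because the emergency suspension of filing deadlines ran from June 19, 2022 to November 17, 2022, the deadline is extended by 151 days to June 23, 2023.
Nothing else in the chronology tolls or restarts the period.

June 23, 2023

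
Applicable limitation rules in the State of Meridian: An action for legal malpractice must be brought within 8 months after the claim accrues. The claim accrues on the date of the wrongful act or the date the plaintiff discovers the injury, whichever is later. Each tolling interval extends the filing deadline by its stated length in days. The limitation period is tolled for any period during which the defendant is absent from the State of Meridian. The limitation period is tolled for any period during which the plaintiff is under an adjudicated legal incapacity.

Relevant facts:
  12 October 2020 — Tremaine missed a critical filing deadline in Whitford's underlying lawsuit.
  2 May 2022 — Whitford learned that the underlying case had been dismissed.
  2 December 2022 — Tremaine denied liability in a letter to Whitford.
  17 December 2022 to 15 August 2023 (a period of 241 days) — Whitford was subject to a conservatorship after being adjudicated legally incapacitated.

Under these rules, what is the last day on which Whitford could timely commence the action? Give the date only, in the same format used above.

31 August 2023

Taking the later of the act (12 October 2020) and discovery (2 May 2022), the claim accrued on 2 May 2022.
8 months from 2 May 2022 is 2 January 2023.
The plaintiff's legal incapacity from 17 December 2022 to 15 August 2023 tolled the period for 241 days, extending the deadline to 31 August 2023.
None of the other events listed affects the running of the period under the stated rules.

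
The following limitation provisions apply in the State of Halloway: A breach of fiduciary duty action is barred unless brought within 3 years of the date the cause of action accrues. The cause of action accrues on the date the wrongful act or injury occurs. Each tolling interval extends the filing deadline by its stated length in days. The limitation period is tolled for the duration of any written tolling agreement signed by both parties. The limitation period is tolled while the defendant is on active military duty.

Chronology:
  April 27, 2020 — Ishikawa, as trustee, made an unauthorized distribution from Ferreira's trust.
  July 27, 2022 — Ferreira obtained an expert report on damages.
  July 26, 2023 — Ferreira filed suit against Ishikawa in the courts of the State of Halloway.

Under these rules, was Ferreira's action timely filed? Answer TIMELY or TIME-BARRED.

The cause of action accrued on April 27, 2020, the date of the act.
The untolled deadline — 3 years after April 27, 2020 — is April 27, 2023.
None of the other events listed affects the running of the period under the stated rules.
Ferreira filed on July 26, 2023, after the April 27, 2023 deadline, so the action is time-barred.

TIME-BARRED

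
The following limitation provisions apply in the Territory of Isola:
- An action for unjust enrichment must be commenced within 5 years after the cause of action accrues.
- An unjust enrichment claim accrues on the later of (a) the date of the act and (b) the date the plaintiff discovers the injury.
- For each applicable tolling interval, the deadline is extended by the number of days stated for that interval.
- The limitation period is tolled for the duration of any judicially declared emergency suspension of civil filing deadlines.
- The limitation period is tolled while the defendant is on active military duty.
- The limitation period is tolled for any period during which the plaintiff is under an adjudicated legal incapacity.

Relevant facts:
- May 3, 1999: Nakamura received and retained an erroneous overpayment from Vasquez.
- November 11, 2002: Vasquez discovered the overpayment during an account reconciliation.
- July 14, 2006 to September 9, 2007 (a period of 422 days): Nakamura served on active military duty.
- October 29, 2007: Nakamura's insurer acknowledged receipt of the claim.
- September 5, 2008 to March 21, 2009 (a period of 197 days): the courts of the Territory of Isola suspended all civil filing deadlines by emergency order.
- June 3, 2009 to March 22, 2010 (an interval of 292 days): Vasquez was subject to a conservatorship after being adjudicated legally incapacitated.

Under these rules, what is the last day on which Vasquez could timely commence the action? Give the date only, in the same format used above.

May 10, 2010

Because discovery on November 11, 2002 post-dates the May 3, 1999 act, accrual under the later-of rule falls on November 11, 2002.
Adding the 5 years base period to November 11, 2002 gives a deadline of November 11, 2007, before any tolling.
Because the defendant's active military service ran from July 14, 2006 to September 9, 2007, the deadline is extended by 422 days to January 6, 2009.
The period was tolled for 197 days by the emergency suspension of filing deadlines (September 5, 2008 to March 21, 2009), pushing the deadline to July 22, 2009.
Because the plaintiff's legal incapacity ran from June 3, 2009 to March 22, 2010, the deadline is extended by 292 days to May 10, 2010.
Nothing else in the chronology tolls or restarts the period.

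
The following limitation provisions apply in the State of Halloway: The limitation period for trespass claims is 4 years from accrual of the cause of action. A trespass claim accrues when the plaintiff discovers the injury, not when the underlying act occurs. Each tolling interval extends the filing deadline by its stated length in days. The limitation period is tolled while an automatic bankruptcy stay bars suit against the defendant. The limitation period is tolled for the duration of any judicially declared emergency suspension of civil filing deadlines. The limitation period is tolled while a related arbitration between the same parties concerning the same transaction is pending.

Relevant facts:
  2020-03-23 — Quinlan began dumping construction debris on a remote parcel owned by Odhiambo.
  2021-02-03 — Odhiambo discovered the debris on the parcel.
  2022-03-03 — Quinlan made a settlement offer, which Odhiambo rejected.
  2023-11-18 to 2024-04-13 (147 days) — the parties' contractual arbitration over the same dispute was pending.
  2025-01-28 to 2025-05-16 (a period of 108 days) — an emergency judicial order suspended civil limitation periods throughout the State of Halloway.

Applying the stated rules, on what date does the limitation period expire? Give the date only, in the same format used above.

2025-10-16

Under the discovery rule, the claim accrued on 2021-02-03, when Odhiambo discovered the injury — not on the 2020-03-23 date of the underlying act.
The untolled deadline — 4 years after 2021-02-03 — is 2025-02-03.
The pending related arbitration from 2023-11-18 to 2024-04-13 tolled the period for 147 days, extending the deadline to 2025-06-30.
Because the emergency suspension of filing deadlines ran from 2025-01-28 to 2025-05-16, the deadline is extended by 108 days to 2025-10-16.
None of the other events listed affects the running of the period under the stated rules.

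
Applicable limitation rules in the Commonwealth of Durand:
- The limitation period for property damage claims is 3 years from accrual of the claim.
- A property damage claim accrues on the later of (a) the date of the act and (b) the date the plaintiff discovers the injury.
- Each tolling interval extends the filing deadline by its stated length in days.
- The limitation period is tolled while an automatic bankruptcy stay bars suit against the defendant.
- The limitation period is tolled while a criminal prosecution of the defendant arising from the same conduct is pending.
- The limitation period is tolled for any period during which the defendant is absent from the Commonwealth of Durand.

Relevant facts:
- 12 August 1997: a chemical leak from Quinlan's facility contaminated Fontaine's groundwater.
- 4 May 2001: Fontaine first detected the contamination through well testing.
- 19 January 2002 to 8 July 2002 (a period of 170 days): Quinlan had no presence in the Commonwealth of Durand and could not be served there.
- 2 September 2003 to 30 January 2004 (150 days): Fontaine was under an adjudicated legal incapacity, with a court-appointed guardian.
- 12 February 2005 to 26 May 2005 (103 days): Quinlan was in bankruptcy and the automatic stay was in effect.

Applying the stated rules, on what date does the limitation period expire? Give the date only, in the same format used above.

Taking the later of the act (12 August 1997) and discovery (4 May 2001), the claim accrued on 4 May 2001.
Adding the 3 years base period to 4 May 2001 gives a deadline of 4 May 2004, before any tolling.
Because the defendant's absence from the jurisdiction ran from 19 January 2002 to 8 July 2002, the deadline is extended by 170 days to 21 October 2004.
The automatic bankruptcy stay from 12 February 2005 to 26 May 2005 began after the period had already run on 21 October 2004, so it has no tolling effect.
The plaintiff's legal incapacity from 2 September 2003 to 30 January 2004 does not toll the period, because no stated rule makes the plaintiff's incapacity a tolling event.

21 October 2004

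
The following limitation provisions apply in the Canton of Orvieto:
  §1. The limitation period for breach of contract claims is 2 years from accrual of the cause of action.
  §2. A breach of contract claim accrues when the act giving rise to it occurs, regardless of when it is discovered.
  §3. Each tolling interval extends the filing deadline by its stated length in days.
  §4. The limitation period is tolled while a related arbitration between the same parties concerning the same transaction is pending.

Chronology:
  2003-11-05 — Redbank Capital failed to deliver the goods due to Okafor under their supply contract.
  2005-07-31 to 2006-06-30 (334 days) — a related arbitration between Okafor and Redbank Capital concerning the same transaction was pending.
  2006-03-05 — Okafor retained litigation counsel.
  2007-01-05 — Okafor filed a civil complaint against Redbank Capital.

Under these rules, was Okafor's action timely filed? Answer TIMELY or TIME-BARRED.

TIME-BARRED

The cause of action accrued on 2003-11-05, the date of the act.
2 years from 2003-11-05 is 2005-11-05.
The pending related arbitration from 2005-07-31 to 2006-06-30 tolled the period for 334 days, extending the deadline to 2006-10-05.
The other events in the timeline have no effect on the limitation period under the stated rules.
Filing on 2007-01-05 missed the 2006-10-05 deadline — the action is time-barred.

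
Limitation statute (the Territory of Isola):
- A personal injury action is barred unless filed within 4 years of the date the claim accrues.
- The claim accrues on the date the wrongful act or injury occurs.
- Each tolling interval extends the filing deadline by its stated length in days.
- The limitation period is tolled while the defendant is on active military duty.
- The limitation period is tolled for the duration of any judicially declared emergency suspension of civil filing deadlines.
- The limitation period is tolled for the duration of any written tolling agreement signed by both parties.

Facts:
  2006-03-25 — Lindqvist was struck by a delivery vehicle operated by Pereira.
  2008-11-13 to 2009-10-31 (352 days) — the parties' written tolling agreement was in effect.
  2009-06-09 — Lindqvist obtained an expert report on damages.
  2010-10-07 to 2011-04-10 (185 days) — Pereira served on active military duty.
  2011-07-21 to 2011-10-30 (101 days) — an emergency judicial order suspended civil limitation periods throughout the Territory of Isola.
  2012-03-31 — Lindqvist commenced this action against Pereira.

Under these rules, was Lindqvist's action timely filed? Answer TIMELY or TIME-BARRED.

TIME-BARRED

The claim accrued on 2006-03-25, when the wrongful act occurred.
Adding the 4 years base period to 2006-03-25 gives a deadline of 2010-03-25, before any tolling.
The written tolling agreement from 2008-11-13 to 2009-10-31 tolled the period for 352 days, extending the deadline to 2011-03-12.
The period was tolled for 185 days by the defendant's active military service (2010-10-07 to 2011-04-10), pushing the deadline to 2011-09-13.
The period was tolled for 101 days by the emergency suspension of filing deadlines (2011-07-21 to 2011-10-30), pushing the deadline to 2011-12-23.
None of the other events listed affects the running of the period under the stated rules.
Filing on 2012-03-31 missed the 2011-12-23 deadline — the action is time-barred.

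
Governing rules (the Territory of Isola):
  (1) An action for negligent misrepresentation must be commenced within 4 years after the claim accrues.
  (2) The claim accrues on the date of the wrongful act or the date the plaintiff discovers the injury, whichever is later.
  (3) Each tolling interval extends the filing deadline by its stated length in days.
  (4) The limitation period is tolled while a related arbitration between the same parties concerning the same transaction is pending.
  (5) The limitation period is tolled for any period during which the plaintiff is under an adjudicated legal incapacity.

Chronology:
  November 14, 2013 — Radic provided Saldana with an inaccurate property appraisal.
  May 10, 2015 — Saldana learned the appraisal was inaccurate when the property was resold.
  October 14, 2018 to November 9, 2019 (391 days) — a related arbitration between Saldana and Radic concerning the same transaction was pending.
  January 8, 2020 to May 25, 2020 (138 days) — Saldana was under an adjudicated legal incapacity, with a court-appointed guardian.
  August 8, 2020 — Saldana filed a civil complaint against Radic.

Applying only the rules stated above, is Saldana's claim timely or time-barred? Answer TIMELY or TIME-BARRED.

Taking the later of the act (November 14, 2013) and discovery (May 10, 2015), the claim accrued on May 10, 2015.
The untolled deadline — 4 years after May 10, 2015 — is May 10, 2019.
Because the pending related arbitration ran from October 14, 2018 to November 9, 2019, the deadline is extended by 391 days to June 4, 2020.
Because the plaintiff's legal incapacity ran from January 8, 2020 to May 25, 2020, the deadline is extended by 138 days to October 20, 2020.
Saldana filed on August 8, 2020, before the October 20, 2020 deadline, so the action is timely.

TIMELY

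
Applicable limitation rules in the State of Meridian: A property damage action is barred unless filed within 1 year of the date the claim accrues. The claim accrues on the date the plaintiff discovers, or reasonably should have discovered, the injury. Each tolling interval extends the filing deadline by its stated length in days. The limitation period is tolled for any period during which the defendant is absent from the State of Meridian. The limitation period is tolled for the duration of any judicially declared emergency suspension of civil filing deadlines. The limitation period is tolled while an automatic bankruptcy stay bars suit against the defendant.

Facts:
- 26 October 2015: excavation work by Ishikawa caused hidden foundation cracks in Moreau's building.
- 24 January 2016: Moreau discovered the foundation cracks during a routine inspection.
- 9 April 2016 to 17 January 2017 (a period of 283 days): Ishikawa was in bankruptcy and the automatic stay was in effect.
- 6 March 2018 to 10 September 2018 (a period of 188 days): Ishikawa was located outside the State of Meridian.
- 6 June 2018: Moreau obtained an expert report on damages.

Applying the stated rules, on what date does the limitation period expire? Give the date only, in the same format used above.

3 November 2017

Accrual is tied to discovery, so the period began on 24 January 2016 rather than on 26 October 2015 when the act occurred.
The untolled deadline — 1 year after 24 January 2016 — is 24 January 2017.
The period was tolled for 283 days by the automatic bankruptcy stay (9 April 2016 to 17 January 2017), pushing the deadline to 3 November 2017.
The defendant's absence from the jurisdiction from 6 March 2018 to 10 September 2018 began after the period had already run on 3 November 2017, so it has no tolling effect.
None of the other events listed affects the running of the period under the stated rules.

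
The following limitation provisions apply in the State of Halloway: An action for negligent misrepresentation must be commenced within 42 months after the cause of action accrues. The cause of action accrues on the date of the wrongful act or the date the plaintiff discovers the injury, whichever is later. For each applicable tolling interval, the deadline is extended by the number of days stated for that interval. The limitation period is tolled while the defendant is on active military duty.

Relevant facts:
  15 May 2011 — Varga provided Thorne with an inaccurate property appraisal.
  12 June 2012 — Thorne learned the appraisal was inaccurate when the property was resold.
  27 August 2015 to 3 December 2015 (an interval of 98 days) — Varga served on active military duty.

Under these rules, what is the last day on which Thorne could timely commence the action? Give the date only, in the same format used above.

19 March 2016

The claim accrued on 12 June 2012 — the later of the 15 May 2011 act and the 12 June 2012 discovery.
The untolled deadline — 42 months after 12 June 2012 — is 12 December 2015.
The defendant's active military service from 27 August 2015 to 3 December 2015 tolled the period for 98 days, extending the deadline to 19 March 2016.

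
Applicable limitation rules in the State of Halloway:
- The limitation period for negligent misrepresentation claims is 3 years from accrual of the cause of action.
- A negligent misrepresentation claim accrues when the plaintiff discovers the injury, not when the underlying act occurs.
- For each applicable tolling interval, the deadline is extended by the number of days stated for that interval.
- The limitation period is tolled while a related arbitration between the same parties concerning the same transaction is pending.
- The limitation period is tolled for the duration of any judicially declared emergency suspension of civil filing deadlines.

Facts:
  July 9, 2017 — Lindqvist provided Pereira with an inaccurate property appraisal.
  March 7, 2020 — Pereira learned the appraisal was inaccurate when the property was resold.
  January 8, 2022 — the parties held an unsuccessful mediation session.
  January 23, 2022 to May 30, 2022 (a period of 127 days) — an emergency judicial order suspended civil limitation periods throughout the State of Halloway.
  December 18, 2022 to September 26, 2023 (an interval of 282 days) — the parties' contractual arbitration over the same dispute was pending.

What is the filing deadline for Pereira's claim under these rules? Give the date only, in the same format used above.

Under the discovery rule, the claim accrued on March 7, 2020, when Pereira discovered the injury — not on the July 9, 2017 date of the underlying act.
The untolled deadline — 3 years after March 7, 2020 — is March 7, 2023.
Because the emergency suspension of filing deadlines ran from January 23, 2022 to May 30, 2022, the deadline is extended by 127 days to July 12, 2023.
Because the pending related arbitration ran from December 18, 2022 to September 26, 2023, the deadline is extended by 282 days to April 19, 2024.
The other events in the timeline have no effect on the limitation period under the stated rules.

April 19, 2024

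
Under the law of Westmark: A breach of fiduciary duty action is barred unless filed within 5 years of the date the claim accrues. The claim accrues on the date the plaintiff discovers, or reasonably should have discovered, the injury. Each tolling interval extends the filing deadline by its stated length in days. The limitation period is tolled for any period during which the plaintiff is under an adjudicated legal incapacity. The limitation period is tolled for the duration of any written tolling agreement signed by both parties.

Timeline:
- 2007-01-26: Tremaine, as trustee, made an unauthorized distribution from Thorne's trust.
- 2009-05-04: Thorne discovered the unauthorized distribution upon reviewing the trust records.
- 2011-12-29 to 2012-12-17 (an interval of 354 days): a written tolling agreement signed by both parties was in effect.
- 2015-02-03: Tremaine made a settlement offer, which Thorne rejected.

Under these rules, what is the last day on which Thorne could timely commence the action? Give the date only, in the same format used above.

2015-04-23

Under the discovery rule, the claim accrued on 2009-05-04, when Thorne discovered the injury — not on the 2007-01-26 date of the underlying act.
Adding the 5 years base period to 2009-05-04 gives a deadline of 2014-05-04, before any tolling.
Because the written tolling agreement ran from 2011-12-29 to 2012-12-17, the deadline is extended by 354 days to 2015-04-23.
The other events in the timeline have no effect on the limitation period under the stated rules.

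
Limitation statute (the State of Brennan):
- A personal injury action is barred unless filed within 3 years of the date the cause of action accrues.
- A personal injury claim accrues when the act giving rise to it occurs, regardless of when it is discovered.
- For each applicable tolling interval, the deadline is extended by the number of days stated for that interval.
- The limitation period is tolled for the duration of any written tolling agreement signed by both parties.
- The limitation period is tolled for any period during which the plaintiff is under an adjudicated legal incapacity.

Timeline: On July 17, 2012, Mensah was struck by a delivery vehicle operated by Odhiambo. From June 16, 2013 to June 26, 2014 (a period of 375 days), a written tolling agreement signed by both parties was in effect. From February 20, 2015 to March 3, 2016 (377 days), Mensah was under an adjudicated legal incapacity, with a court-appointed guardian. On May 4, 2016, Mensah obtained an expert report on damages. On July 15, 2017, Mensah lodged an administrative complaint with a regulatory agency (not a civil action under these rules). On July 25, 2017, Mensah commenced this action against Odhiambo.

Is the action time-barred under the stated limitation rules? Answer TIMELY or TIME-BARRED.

TIMELY

The claim accrued on July 17, 2012, when the wrongful act occurred.
Adding the 3 years base period to July 17, 2012 gives a deadline of July 17, 2015, before any tolling.
The period was tolled for 375 days by the written tolling agreement (June 16, 2013 to June 26, 2014), pushing the deadline to July 26, 2016.
The period was tolled for 377 days by the plaintiff's legal incapacity (February 20, 2015 to March 3, 2016), pushing the deadline to August 7, 2017.
Nothing else in the chronology tolls or restarts the period.
The July 25, 2017 filing precedes the August 7, 2017 deadline; the claim is timely.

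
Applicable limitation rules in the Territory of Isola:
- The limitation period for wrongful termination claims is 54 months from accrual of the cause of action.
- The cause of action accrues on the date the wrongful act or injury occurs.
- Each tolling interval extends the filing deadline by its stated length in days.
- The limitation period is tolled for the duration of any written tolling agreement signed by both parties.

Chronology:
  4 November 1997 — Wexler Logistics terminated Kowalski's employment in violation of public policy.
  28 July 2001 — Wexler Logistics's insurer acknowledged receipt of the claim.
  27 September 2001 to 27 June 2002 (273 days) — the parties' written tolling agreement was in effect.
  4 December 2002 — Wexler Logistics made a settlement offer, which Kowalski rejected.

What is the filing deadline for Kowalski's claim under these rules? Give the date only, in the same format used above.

The claim accrued on 4 November 1997, when the wrongful act occurred.
The untolled deadline — 54 months after 4 November 1997 — is 4 May 2002.
The period was tolled for 273 days by the written tolling agreement (27 September 2001 to 27 June 2002), pushing the deadline to 1 February 2003.
Nothing else in the chronology tolls or restarts the period.

1 February 2003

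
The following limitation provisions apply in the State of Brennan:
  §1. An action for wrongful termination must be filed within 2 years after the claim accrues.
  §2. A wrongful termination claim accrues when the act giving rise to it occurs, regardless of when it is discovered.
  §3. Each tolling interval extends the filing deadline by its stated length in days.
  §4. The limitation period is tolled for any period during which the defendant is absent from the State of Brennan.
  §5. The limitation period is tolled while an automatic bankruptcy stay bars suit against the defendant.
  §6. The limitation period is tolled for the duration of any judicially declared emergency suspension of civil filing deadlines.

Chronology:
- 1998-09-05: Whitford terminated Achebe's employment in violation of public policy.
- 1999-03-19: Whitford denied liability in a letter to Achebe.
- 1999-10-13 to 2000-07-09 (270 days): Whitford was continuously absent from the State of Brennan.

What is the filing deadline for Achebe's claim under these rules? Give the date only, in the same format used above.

2001-06-02

The claim accrued on 1998-09-05, when the wrongful act occurred.
Adding the 2 years base period to 1998-09-05 gives a deadline of 2000-09-05, before any tolling.
The defendant's absence from the jurisdiction from 1999-10-13 to 2000-07-09 tolled the period for 270 days, extending the deadline to 2001-06-02.
The other events in the timeline have no effect on the limitation period under the stated rules.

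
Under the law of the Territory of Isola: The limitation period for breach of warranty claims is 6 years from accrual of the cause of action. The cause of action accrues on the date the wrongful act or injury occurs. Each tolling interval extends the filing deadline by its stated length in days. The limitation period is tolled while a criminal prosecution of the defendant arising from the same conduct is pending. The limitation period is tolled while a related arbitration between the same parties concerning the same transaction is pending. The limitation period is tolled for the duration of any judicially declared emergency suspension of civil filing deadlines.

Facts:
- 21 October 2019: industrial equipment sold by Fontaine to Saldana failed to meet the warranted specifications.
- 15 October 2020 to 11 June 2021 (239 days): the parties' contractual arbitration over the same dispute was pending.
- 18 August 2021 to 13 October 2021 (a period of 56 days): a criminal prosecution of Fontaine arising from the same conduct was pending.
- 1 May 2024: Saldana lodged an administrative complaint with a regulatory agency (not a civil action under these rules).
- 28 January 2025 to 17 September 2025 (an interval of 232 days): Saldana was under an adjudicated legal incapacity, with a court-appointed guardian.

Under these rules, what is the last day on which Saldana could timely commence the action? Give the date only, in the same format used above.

12 August 2026

The cause of action accrued on 21 October 2019, the date of the act.
6 years from 21 October 2019 is 21 October 2025.
The period was tolled for 239 days by the pending related arbitration (15 October 2020 to 11 June 2021), pushing the deadline to 17 June 2026.
The pending criminal prosecution from 18 August 2021 to 13 October 2021 tolled the period for 56 days, extending the deadline to 12 August 2026.
Although the plaintiff's incapacity ran from 28 January 2025 to 17 September 2025, the stated rules do not make that a tolling event, so it is disregarded.
Nothing else in the chronology tolls or restarts the period.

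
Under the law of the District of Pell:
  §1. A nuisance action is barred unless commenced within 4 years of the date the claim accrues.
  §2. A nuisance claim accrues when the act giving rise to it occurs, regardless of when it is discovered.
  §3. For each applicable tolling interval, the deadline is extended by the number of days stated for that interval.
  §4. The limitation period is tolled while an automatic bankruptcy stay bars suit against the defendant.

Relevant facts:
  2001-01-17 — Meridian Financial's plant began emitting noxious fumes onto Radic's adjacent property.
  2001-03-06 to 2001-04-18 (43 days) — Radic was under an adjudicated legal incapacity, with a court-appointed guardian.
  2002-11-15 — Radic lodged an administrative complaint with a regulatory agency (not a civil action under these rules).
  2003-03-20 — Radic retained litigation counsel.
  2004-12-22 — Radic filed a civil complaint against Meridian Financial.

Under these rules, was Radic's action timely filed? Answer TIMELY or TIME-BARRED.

The claim accrued on 2001-01-17, when the wrongful act occurred.
The untolled deadline — 4 years after 2001-01-17 — is 2005-01-17.
The plaintiff's legal incapacity from 2001-03-06 to 2001-04-18 does not toll the period, because no stated rule makes the plaintiff's incapacity a tolling event.
Nothing else in the chronology tolls or restarts the period.
Radic filed on 2004-12-22, before the 2005-01-17 deadline, so the action is timely.

TIMELY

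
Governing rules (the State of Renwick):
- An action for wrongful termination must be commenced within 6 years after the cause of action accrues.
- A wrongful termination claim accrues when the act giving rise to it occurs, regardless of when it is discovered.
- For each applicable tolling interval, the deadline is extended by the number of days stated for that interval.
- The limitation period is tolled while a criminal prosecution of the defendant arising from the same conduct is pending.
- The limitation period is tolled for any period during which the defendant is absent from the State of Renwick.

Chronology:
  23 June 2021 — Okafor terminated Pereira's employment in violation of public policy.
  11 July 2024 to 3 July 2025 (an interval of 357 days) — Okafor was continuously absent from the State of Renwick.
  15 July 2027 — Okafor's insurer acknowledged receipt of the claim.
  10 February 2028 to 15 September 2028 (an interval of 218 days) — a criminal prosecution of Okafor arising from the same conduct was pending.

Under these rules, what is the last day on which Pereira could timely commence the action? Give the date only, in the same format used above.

18 January 2029

The limitation period began to run on 23 June 2021.
The untolled deadline — 6 years after 23 June 2021 — is 23 June 2027.
Because the defendant's absence from the jurisdiction ran from 11 July 2024 to 3 July 2025, the deadline is extended by 357 days to 14 June 2028.
Because the pending criminal prosecution ran from 10 February 2028 to 15 September 2028, the deadline is extended by 218 days to 18 January 2029.
The other events in the timeline have no effect on the limitation period under the stated rules.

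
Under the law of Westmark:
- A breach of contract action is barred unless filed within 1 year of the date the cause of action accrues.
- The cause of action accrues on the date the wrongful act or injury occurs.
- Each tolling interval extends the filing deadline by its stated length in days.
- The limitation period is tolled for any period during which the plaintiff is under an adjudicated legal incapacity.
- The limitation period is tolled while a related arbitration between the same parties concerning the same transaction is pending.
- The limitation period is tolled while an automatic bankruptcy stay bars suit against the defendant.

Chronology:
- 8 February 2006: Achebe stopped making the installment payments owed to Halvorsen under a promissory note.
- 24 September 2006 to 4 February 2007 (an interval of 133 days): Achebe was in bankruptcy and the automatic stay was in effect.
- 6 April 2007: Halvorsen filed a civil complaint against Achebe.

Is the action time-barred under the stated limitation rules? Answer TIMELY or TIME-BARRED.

TIMELY

The limitation period began to run on 8 February 2006.
1 year from 8 February 2006 is 8 February 2007.
Because the automatic bankruptcy stay ran from 24 September 2006 to 4 February 2007, the deadline is extended by 133 days to 21 June 2007.
Halvorsen filed on 6 April 2007, before the 21 June 2007 deadline, so the action is timely.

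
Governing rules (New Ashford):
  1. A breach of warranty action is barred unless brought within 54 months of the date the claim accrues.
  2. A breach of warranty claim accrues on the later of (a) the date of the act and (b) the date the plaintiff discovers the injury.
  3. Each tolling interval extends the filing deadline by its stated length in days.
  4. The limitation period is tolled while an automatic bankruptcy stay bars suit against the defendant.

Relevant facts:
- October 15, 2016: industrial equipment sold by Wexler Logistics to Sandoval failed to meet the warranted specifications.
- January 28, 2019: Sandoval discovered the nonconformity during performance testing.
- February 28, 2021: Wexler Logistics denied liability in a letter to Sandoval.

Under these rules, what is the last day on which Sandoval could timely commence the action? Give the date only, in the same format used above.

Because discovery on January 28, 2019 post-dates the October 15, 2016 act, accrual under the later-of rule falls on January 28, 2019.
Adding the 54 months base period to January 28, 2019 gives a deadline of July 28, 2023, before any tolling.
The other events in the timeline have no effect on the limitation period under the stated rules.

July 28, 2023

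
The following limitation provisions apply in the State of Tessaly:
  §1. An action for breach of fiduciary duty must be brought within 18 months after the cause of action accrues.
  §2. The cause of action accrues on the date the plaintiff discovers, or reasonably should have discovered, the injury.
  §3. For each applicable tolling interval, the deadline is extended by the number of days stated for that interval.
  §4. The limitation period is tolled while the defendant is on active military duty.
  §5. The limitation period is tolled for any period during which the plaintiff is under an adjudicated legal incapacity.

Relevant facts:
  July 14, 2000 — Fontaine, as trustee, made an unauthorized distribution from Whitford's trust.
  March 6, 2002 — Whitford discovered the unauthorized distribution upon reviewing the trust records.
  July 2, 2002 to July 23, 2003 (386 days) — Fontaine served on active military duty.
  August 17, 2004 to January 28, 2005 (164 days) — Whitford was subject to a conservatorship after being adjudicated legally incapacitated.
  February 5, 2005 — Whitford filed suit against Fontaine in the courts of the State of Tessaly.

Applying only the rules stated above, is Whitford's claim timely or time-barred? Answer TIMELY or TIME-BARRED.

Under the discovery rule, the claim accrued on March 6, 2002, when Whitford discovered the injury — not on the July 14, 2000 date of the underlying act.
18 months from March 6, 2002 is September 6, 2003.
The defendant's active military service from July 2, 2002 to July 23, 2003 tolled the period for 386 days, extending the deadline to September 26, 2004.
The plaintiff's legal incapacity from August 17, 2004 to January 28, 2005 tolled the period for 164 days, extending the deadline to March 9, 2005.
Whitford filed on February 5, 2005, before the March 9, 2005 deadline, so the action is timely.

TIMELY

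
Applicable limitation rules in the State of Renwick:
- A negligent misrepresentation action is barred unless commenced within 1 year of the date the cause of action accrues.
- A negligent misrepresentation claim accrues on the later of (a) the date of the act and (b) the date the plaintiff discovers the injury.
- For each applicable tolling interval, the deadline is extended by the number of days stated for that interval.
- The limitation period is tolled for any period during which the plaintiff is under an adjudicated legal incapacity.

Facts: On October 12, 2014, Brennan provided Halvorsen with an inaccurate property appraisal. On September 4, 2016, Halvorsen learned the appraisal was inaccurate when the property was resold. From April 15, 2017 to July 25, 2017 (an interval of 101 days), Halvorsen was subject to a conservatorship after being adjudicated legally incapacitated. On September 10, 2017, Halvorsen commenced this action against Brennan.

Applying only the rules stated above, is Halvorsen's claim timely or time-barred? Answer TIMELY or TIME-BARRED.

TIMELY

Taking the later of the act (October 12, 2014) and discovery (September 4, 2016), the claim accrued on September 4, 2016.
Adding the 1 year base period to September 4, 2016 gives a deadline of September 4, 2017, before any tolling.
Because the plaintiff's legal incapacity ran from April 15, 2017 to July 25, 2017, the deadline is extended by 101 days to December 14, 2017.
Halvorsen filed on September 10, 2017, before the December 14, 2017 deadline, so the action is timely.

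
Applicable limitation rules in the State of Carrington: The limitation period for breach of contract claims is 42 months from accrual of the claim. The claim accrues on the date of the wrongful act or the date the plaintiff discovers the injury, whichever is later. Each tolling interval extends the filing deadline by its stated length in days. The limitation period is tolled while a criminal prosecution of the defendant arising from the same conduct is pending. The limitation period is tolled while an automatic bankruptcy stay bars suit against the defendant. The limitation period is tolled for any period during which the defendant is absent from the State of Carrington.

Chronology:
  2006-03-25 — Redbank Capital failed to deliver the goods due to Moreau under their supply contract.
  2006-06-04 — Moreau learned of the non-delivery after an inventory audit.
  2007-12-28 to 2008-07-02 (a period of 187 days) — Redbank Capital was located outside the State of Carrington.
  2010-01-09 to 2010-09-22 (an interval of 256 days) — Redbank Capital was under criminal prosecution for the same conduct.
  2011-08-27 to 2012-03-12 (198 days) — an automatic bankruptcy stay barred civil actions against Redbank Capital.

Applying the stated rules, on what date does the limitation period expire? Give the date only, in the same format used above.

2011-02-20

The claim accrued on 2006-06-04 — the later of the 2006-03-25 act and the 2006-06-04 discovery.
42 months from 2006-06-04 is 2009-12-04.
The defendant's absence from the jurisdiction from 2007-12-28 to 2008-07-02 tolled the period for 187 days, extending the deadline to 2010-06-09.
The pending criminal prosecution from 2010-01-09 to 2010-09-22 tolled the period for 256 days, extending the deadline to 2011-02-20.
The automatic bankruptcy stay from 2011-08-27 to 2012-03-12 began after the period had already run on 2011-02-20, so it has no tolling effect.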